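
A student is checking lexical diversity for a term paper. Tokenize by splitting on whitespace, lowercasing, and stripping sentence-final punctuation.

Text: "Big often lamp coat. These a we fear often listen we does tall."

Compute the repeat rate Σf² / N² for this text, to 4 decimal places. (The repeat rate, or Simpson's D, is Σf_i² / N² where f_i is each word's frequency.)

0.1006

Frequencies: often:2, we:2, big:1, lamp:1, coat:1, these:1, a:1, fear:1, listen:1, does:1, tall:1
Σf² = 17; N² = 169
Repeat rate = 17 / 169 = 0.1006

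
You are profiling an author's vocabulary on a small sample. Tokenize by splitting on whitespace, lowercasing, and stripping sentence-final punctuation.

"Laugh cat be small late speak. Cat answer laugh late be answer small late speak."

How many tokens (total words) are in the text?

Tokens: laugh, cat, be, small, late, speak, cat, answer, laugh, late, be, answer, small, late, speak
N = 15

15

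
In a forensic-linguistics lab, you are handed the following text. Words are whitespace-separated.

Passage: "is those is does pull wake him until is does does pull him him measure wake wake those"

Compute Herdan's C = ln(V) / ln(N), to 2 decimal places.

0.72

N = 18, V = 8.
ln(V) = 2.079442, ln(N) = 2.890372
C = 2.079442 / 2.890372 = 0.72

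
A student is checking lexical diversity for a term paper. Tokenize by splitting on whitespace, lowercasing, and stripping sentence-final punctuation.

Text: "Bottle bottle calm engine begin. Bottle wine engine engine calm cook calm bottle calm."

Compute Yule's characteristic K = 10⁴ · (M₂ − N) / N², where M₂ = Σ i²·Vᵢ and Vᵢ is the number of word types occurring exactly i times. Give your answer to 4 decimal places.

Frequencies: bottle:4, calm:4, engine:3, begin:1, wine:1, cook:1
N = 14. Frequency spectrum: V_1=3, V_3=1, V_4=2
M₂ = 1²·3 + 3²·1 + 4²·2 = 44
K = 10000 × (44 − 14) / 14² = 1530.6122

1530.6122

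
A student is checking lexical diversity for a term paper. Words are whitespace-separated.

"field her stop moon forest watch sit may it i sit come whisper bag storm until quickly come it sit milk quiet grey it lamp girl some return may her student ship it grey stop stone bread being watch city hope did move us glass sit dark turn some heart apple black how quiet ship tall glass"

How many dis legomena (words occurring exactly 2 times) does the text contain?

Frequencies: sit:4, it:4, her:2, stop:2, watch:2, may:2, come:2, quiet:2, grey:2, some:2, ship:2, glass:2, field:1, moon:1, forest:1, i:1, whisper:1, bag:1, storm:1, until:1, … (21 more, each freq 1)
Words with frequency 2: come, glass, grey, her, may, quiet, ship, some, stop, watch

10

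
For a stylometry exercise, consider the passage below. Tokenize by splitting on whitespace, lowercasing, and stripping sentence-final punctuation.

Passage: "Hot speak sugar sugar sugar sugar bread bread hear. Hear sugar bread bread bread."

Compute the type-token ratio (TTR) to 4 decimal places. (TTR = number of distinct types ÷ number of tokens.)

N = 14 tokens, V = 5 types.
TTR = V / N = 5 / 14 = 0.3571

0.3571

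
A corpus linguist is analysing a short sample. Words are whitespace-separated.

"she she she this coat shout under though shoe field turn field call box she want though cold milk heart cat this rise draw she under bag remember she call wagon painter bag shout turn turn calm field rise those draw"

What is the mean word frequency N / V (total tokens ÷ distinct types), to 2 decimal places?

N = 41 tokens, V = 24 types.
Mean frequency = N / V = 41 / 24 = 1.71

1.71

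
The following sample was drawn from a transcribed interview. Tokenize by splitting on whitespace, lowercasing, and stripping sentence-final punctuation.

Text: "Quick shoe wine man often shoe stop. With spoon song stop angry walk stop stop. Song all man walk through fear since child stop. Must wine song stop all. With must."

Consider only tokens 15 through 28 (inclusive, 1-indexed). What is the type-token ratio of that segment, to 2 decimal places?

0.79

Segment tokens 15–28: stop, song, all, man, walk, through, fear, since, child, stop, must, wine, song, stop
Segment N = 14, segment V = 11.
TTR = 11 / 14 = 0.79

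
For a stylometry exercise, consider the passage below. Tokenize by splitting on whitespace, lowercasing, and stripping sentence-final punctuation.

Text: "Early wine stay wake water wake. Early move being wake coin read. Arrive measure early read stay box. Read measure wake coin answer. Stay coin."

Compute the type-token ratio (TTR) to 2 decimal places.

0.52

N = 25 tokens, V = 13 types.
TTR = V / N = 13 / 25 = 0.52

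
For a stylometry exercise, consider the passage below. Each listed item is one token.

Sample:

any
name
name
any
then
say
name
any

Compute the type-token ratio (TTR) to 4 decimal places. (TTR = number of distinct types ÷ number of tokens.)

N = 8 tokens, V = 4 types.
TTR = V / N = 4 / 8 = 0.5000

0.5000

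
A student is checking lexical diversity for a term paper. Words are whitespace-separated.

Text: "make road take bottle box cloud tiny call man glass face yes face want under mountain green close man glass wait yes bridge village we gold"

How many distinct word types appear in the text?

22

Distinct types: {bottle, box, bridge, call, close, cloud, face, glass, gold, green, make, man, mountain, road, take, tiny, under, village, wait, want, we, yes}
V = 22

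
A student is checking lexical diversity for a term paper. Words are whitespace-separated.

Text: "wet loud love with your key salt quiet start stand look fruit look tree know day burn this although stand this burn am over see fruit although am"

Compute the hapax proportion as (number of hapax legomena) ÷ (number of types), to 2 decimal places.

Frequencies: stand:2, look:2, fruit:2, burn:2, this:2, although:2, am:2, wet:1, loud:1, love:1, with:1, your:1, key:1, salt:1, quiet:1, start:1, tree:1, know:1, day:1, over:1, … (1 more, each freq 1)
Hapax count = 14; type count = 21.
Ratio = 14 / 21 = 0.67

0.67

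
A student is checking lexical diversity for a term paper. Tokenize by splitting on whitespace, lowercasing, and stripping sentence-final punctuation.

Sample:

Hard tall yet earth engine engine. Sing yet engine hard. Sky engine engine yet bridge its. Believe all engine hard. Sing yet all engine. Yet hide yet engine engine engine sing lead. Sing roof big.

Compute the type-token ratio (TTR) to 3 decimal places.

N = 35 tokens, V = 15 types.
TTR = V / N = 15 / 35 = 0.429

0.429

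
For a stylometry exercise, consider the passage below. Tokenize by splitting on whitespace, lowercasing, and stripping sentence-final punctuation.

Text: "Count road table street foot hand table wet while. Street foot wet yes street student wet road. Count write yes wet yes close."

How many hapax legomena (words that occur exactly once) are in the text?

Frequencies: wet:4, street:3, yes:3, count:2, road:2, table:2, foot:2, hand:1, while:1, student:1, write:1, close:1
Hapax (freq=1): close, hand, student, while, write

5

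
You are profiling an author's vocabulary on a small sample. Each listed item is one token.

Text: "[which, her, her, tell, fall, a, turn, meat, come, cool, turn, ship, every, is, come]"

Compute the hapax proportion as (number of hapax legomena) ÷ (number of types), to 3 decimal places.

0.750

Frequencies: her:2, turn:2, come:2, which:1, tell:1, fall:1, a:1, meat:1, cool:1, ship:1, every:1, is:1
Hapax count = 9; type count = 12.
Ratio = 9 / 12 = 0.750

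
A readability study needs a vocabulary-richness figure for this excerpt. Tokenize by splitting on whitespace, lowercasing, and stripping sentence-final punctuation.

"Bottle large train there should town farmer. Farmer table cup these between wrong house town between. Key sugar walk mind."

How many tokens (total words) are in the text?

20

Tokens: bottle, large, train, there, should, town, farmer, farmer, table, cup, these, between, wrong, house, town, between, key, sugar, walk, mind
N = 20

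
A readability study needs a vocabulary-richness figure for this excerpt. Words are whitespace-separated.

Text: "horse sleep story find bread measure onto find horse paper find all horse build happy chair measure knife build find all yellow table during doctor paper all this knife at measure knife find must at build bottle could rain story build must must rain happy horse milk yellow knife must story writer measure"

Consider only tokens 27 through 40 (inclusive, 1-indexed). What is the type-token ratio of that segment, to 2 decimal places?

0.86

Segment tokens 27–40: all, this, knife, at, measure, knife, find, must, at, build, bottle, could, rain, story
Segment N = 14, segment V = 12.
TTR = 12 / 14 = 0.86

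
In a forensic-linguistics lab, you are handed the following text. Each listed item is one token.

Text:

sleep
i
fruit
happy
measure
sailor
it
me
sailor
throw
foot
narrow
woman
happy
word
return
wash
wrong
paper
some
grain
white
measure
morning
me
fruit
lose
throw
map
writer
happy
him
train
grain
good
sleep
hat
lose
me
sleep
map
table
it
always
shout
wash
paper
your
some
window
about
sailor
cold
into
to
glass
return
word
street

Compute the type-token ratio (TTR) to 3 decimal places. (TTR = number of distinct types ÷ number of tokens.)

N = 59 tokens, V = 39 types.
TTR = V / N = 39 / 59 = 0.661

0.661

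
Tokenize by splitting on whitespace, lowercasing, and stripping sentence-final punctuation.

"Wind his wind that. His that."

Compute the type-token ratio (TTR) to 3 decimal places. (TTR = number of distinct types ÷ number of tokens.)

N = 6 tokens, V = 3 types.
TTR = V / N = 3 / 6 = 0.500

0.500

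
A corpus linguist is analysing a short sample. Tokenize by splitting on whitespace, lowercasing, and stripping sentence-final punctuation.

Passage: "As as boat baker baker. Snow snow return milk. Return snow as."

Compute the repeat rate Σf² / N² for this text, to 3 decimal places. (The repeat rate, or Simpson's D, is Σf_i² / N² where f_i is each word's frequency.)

0.194

Frequencies: as:3, snow:3, baker:2, return:2, boat:1, milk:1
Σf² = 28; N² = 144
Repeat rate = 28 / 144 = 0.194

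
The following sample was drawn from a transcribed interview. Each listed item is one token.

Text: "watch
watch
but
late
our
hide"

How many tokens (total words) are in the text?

6

Tokens: watch, watch, but, late, our, hide
N = 6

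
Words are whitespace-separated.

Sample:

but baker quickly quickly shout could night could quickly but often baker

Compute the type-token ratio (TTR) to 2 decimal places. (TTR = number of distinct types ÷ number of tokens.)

0.58

N = 12 tokens, V = 7 types.
TTR = V / N = 7 / 12 = 0.58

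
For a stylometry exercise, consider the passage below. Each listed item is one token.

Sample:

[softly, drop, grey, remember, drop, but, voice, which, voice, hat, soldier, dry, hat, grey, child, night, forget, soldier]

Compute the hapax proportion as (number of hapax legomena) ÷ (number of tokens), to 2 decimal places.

Frequencies: drop:2, grey:2, voice:2, hat:2, soldier:2, softly:1, remember:1, but:1, which:1, dry:1, child:1, night:1, forget:1
Hapax count = 8; token count = 18.
Ratio = 8 / 18 = 0.44

0.44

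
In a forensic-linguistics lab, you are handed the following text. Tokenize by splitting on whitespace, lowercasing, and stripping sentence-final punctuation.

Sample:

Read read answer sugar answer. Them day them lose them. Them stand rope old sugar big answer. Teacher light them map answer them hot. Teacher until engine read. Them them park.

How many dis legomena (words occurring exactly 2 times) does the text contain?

2

Frequencies: them:8, answer:4, read:3, sugar:2, teacher:2, day:1, lose:1, stand:1, rope:1, old:1, big:1, light:1, map:1, hot:1, until:1, engine:1, park:1
Words with frequency 2: sugar, teacher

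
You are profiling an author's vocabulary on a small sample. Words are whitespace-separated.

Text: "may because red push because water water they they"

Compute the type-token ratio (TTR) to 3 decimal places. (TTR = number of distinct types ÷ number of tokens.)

0.667

N = 9 tokens, V = 6 types.
TTR = V / N = 6 / 9 = 0.667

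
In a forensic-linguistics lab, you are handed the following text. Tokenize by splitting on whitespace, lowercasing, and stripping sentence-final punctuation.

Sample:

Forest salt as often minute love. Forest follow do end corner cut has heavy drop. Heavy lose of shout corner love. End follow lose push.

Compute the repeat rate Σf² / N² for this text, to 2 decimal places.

0.06

Frequencies: forest:2, love:2, follow:2, end:2, corner:2, heavy:2, lose:2, salt:1, as:1, often:1, minute:1, do:1, cut:1, has:1, drop:1, of:1, shout:1, push:1
Σf² = 39; N² = 625
Repeat rate = 39 / 625 = 0.06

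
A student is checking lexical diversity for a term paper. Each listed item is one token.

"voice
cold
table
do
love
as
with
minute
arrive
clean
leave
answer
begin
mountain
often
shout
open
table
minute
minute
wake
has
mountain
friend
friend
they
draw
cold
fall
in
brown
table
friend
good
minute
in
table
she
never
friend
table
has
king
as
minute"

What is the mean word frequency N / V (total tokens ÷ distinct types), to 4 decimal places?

N = 45 tokens, V = 29 types.
Mean frequency = N / V = 45 / 29 = 1.5517

1.5517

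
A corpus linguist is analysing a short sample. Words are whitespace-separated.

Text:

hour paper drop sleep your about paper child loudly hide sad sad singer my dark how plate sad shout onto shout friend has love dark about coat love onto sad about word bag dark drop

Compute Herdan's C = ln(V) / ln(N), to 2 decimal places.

0.88

N = 35, V = 23.
ln(V) = 3.135494, ln(N) = 3.555348
C = 3.135494 / 3.555348 = 0.88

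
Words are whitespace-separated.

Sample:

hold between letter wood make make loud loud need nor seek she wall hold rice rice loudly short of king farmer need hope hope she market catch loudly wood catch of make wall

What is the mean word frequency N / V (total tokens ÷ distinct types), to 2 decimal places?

N = 33 tokens, V = 20 types.
Mean frequency = N / V = 33 / 20 = 1.65

1.65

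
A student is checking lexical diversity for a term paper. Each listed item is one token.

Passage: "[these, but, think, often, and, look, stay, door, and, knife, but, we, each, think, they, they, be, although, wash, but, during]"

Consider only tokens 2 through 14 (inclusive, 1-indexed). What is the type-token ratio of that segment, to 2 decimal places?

0.77

Segment tokens 2–14: but, think, often, and, look, stay, door, and, knife, but, we, each, think
Segment N = 13, segment V = 10.
TTR = 10 / 13 = 0.77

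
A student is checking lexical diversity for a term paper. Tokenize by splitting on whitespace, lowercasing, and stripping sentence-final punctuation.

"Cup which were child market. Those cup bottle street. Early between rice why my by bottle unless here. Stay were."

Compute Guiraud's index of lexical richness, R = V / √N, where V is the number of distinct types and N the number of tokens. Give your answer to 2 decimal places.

N = 20, V = 17.
√N = 4.472136
R = 17 / 4.472136 = 3.80

3.80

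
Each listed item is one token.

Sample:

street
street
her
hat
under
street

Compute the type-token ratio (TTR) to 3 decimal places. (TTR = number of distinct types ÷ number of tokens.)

0.667

N = 6 tokens, V = 4 types.
TTR = V / N = 4 / 6 = 0.667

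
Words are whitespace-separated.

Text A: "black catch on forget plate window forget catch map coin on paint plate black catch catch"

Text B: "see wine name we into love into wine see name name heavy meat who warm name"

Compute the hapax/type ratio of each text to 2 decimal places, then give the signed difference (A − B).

-0.16

A: hapax=4, V=9, ratio=0.44
B: hapax=6, V=10, ratio=0.60
Difference = 0.44 − 0.60 = -0.16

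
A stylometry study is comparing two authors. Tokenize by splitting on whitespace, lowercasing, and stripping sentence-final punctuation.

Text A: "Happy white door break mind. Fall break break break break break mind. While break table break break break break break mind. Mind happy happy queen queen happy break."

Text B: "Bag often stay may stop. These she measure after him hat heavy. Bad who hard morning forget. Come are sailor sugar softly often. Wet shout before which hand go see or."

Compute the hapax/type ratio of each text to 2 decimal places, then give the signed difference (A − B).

-0.41

A: hapax=5, V=9, ratio=0.56
B: hapax=29, V=30, ratio=0.97
Difference = 0.56 − 0.97 = -0.41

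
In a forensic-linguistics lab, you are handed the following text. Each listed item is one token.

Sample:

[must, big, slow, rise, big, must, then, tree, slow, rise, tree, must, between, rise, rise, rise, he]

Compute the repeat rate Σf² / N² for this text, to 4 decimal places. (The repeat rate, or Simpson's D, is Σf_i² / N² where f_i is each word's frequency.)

Frequencies: rise:5, must:3, big:2, slow:2, tree:2, then:1, between:1, he:1
Σf² = 49; N² = 289
Repeat rate = 49 / 289 = 0.1696

0.1696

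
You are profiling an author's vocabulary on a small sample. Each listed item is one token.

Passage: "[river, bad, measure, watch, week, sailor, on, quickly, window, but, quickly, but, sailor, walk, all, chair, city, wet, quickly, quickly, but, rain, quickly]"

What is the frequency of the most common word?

5

Frequencies: quickly:5, but:3, sailor:2, river:1, bad:1, measure:1, watch:1, week:1, on:1, window:1, walk:1, all:1, chair:1, city:1, wet:1, rain:1
Most common: 'quickly' with frequency 5.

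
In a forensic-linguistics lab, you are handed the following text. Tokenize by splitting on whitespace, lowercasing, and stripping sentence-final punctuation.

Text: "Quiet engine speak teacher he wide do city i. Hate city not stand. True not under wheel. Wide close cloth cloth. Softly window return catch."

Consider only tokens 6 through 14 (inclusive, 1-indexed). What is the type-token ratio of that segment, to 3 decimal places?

0.889

Segment tokens 6–14: wide, do, city, i, hate, city, not, stand, true
Segment N = 9, segment V = 8.
TTR = 8 / 9 = 0.889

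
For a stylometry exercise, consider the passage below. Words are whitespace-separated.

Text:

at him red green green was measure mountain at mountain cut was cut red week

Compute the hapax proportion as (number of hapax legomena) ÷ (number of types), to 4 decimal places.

Frequencies: at:2, red:2, green:2, was:2, mountain:2, cut:2, him:1, measure:1, week:1
Hapax count = 3; type count = 9.
Ratio = 3 / 9 = 0.3333

0.3333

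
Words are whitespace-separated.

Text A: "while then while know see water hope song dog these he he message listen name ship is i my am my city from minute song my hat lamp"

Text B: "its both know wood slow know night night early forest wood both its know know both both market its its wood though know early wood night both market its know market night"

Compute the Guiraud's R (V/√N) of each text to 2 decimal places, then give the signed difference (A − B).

2.58

A: V=23, N=28, R=4.35
B: V=10, N=32, R=1.77
Difference = 4.35 − 1.77 = 2.58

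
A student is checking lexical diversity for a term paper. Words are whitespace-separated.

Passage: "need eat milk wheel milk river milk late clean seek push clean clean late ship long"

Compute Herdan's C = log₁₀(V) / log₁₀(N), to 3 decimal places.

N = 16, V = 11.
log₁₀(V) = 1.041393, log₁₀(N) = 1.204120
C = 1.041393 / 1.204120 = 0.865

0.865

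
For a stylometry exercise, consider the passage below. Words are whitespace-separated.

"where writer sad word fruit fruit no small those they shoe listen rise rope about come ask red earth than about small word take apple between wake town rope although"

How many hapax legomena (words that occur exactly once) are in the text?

20

Frequencies: word:2, fruit:2, small:2, rope:2, about:2, where:1, writer:1, sad:1, no:1, those:1, they:1, shoe:1, listen:1, rise:1, come:1, ask:1, red:1, earth:1, than:1, take:1, … (5 more, each freq 1)
Hapax (freq=1): although, apple, ask, between, come, earth, listen, no, red, rise, sad, shoe, take, than, they, those, town, wake, where, writer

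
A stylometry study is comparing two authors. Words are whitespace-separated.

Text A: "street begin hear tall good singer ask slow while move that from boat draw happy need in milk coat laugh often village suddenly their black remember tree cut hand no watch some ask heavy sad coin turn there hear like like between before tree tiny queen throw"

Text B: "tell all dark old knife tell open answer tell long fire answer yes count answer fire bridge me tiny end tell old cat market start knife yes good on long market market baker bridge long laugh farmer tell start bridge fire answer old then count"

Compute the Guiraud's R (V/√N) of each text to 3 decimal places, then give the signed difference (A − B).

A: V=43, N=47, R=6.272
B: V=24, N=45, R=3.578
Difference = 6.272 − 3.578 = 2.694

2.694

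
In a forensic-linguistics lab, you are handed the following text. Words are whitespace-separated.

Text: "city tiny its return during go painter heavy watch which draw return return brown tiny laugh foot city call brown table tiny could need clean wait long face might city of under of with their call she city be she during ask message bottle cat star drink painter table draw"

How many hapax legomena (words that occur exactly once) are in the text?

Frequencies: city:4, tiny:3, return:3, during:2, painter:2, draw:2, brown:2, call:2, table:2, of:2, she:2, its:1, go:1, heavy:1, watch:1, which:1, laugh:1, foot:1, could:1, need:1, … (15 more, each freq 1)
Hapax (freq=1): ask, be, bottle, cat, clean, could, drink, face, foot, go, heavy, its, laugh, long, message, might, need, star, their, under, wait, watch, which, with

24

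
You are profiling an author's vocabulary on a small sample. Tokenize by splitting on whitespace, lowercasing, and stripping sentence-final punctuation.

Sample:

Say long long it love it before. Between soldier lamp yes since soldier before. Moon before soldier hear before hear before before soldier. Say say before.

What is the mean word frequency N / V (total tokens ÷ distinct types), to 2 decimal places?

2.17

N = 26 tokens, V = 12 types.
Mean frequency = N / V = 26 / 12 = 2.17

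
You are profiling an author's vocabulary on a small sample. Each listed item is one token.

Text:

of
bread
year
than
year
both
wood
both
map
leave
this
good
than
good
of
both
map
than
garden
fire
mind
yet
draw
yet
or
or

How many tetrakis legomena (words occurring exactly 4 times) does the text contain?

Frequencies: than:3, both:3, of:2, year:2, map:2, good:2, yet:2, or:2, bread:1, wood:1, leave:1, this:1, garden:1, fire:1, mind:1, draw:1
Words with frequency 4: (none)

0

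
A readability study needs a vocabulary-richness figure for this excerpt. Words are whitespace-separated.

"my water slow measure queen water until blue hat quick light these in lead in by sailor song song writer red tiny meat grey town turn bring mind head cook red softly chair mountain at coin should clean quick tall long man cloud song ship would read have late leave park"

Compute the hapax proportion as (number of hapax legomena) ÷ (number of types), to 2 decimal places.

0.89

Frequencies: song:3, water:2, quick:2, in:2, red:2, my:1, slow:1, measure:1, queen:1, until:1, blue:1, hat:1, light:1, these:1, lead:1, by:1, sailor:1, writer:1, tiny:1, meat:1, … (25 more, each freq 1)
Hapax count = 40; type count = 45.
Ratio = 40 / 45 = 0.89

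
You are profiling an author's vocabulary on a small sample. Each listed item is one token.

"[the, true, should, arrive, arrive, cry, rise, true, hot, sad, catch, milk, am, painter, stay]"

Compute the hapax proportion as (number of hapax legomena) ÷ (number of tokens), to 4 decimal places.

Frequencies: true:2, arrive:2, the:1, should:1, cry:1, rise:1, hot:1, sad:1, catch:1, milk:1, am:1, painter:1, stay:1
Hapax count = 11; token count = 15.
Ratio = 11 / 15 = 0.7333

0.7333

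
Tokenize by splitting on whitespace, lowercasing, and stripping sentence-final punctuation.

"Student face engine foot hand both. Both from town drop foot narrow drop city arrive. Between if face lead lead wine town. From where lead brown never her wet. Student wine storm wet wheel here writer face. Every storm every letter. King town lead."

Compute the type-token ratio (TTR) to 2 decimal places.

0.64

N = 44 tokens, V = 28 types.
TTR = V / N = 28 / 44 = 0.64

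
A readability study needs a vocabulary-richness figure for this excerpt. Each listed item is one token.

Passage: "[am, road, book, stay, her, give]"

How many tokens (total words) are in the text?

Tokens: am, road, book, stay, her, give
N = 6

6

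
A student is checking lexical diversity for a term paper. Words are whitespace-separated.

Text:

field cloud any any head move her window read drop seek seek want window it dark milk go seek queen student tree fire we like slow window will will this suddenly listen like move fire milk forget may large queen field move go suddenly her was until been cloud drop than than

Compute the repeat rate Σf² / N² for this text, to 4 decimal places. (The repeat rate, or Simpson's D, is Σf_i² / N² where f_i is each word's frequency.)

Frequencies: move:3, window:3, seek:3, field:2, cloud:2, any:2, her:2, drop:2, milk:2, go:2, queen:2, fire:2, like:2, will:2, suddenly:2, than:2, head:1, read:1, want:1, it:1, … (13 more, each freq 1)
Σf² = 96; N² = 2704
Repeat rate = 96 / 2704 = 0.0355

0.0355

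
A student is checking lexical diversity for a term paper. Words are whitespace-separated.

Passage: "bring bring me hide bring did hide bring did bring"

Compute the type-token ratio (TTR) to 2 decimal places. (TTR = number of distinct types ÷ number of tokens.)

N = 10 tokens, V = 4 types.
TTR = V / N = 4 / 10 = 0.40

0.40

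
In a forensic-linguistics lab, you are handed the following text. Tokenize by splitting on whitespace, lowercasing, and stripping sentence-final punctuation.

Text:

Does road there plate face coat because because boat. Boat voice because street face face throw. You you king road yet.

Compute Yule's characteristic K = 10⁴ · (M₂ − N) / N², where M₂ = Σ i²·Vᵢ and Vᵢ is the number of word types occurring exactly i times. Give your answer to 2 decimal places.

408.16

Frequencies: face:3, because:3, road:2, boat:2, you:2, does:1, there:1, plate:1, coat:1, voice:1, street:1, throw:1, king:1, yet:1
N = 21. Frequency spectrum: V_1=9, V_2=3, V_3=2
M₂ = 1²·9 + 2²·3 + 3²·2 = 39
K = 10000 × (39 − 21) / 21² = 408.16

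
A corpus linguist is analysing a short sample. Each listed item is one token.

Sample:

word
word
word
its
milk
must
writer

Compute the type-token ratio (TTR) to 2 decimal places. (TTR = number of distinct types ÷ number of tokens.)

0.71

N = 7 tokens, V = 5 types.
TTR = V / N = 5 / 7 = 0.71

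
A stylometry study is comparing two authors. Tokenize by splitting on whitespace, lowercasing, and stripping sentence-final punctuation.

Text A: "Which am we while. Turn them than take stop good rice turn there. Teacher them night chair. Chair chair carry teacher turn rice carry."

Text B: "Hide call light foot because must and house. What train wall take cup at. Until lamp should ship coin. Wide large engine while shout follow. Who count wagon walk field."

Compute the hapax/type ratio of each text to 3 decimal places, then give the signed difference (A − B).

-0.375

A: hapax=10, V=16, ratio=0.625
B: hapax=30, V=30, ratio=1.000
Difference = 0.625 − 1.000 = -0.375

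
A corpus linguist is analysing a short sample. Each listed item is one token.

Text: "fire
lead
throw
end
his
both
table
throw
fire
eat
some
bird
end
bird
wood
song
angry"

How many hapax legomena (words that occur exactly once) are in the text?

Frequencies: fire:2, throw:2, end:2, bird:2, lead:1, his:1, both:1, table:1, eat:1, some:1, wood:1, song:1, angry:1
Hapax (freq=1): angry, both, eat, his, lead, some, song, table, wood

9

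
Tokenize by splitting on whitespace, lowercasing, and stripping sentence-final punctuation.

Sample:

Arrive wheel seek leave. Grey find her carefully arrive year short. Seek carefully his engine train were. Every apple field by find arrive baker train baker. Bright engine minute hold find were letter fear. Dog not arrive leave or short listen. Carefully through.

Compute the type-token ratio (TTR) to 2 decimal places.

0.67

N = 43 tokens, V = 29 types.
TTR = V / N = 29 / 43 = 0.67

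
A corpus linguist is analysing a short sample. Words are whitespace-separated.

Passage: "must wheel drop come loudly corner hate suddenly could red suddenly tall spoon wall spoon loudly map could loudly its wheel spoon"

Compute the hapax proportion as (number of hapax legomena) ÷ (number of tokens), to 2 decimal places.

Frequencies: loudly:3, spoon:3, wheel:2, suddenly:2, could:2, must:1, drop:1, come:1, corner:1, hate:1, red:1, tall:1, wall:1, map:1, its:1
Hapax count = 10; token count = 22.
Ratio = 10 / 22 = 0.45

0.45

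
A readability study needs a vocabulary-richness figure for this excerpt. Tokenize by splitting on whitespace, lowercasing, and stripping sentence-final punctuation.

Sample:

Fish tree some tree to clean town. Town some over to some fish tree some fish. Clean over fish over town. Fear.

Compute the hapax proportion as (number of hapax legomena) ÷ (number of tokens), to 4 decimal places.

Frequencies: fish:4, some:4, tree:3, town:3, over:3, to:2, clean:2, fear:1
Hapax count = 1; token count = 22.
Ratio = 1 / 22 = 0.0455

0.0455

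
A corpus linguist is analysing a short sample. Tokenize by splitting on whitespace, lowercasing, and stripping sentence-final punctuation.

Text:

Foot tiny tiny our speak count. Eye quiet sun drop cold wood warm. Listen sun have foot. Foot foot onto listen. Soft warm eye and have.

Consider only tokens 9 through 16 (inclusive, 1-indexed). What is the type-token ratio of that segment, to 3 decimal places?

0.875

Segment tokens 9–16: sun, drop, cold, wood, warm, listen, sun, have
Segment N = 8, segment V = 7.
TTR = 7 / 8 = 0.875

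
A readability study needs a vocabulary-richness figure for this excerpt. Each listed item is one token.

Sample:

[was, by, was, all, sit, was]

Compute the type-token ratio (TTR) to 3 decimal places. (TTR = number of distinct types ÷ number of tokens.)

N = 6 tokens, V = 4 types.
TTR = V / N = 4 / 6 = 0.667

0.667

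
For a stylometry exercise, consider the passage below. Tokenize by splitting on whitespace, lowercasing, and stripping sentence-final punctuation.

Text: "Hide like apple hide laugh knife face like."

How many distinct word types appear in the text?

Distinct types: {apple, face, hide, knife, laugh, like}
V = 6

6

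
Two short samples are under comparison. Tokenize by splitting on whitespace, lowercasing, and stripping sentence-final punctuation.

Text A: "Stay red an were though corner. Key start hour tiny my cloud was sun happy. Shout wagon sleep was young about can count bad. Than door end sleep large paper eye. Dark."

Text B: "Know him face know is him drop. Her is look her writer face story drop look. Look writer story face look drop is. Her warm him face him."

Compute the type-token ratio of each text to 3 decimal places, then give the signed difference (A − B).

0.581

TTR(A) = 30/32 = 0.938
TTR(B) = 10/28 = 0.357
Difference = 0.938 − 0.357 = 0.581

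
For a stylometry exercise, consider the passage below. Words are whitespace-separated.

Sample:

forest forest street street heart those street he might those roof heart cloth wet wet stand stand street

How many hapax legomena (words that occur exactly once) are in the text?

Frequencies: street:4, forest:2, heart:2, those:2, wet:2, stand:2, he:1, might:1, roof:1, cloth:1
Hapax (freq=1): cloth, he, might, roof

4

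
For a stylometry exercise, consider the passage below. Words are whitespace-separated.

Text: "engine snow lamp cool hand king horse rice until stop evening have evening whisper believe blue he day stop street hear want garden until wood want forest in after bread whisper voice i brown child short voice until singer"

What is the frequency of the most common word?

Frequencies: until:3, stop:2, evening:2, whisper:2, want:2, voice:2, engine:1, snow:1, lamp:1, cool:1, hand:1, king:1, horse:1, rice:1, have:1, believe:1, blue:1, he:1, day:1, street:1, … (12 more, each freq 1)
Most common: 'until' with frequency 3.

3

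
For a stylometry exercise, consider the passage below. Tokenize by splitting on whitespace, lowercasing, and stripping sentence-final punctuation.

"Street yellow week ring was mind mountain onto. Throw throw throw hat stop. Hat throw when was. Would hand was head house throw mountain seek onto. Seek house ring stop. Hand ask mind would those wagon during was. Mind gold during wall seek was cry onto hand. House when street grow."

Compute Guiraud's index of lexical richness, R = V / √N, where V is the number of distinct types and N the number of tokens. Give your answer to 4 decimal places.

N = 51, V = 25.
√N = 7.141428
R = 25 / 7.141428 = 3.5007

3.5007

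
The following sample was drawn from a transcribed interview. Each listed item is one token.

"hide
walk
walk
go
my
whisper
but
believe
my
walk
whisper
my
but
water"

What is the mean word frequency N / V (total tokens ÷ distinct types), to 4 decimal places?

N = 14 tokens, V = 8 types.
Mean frequency = N / V = 14 / 8 = 1.7500

1.7500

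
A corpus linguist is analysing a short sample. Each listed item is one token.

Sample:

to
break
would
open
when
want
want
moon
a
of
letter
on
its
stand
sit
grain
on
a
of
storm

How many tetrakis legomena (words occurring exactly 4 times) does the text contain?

Frequencies: want:2, a:2, of:2, on:2, to:1, break:1, would:1, open:1, when:1, moon:1, letter:1, its:1, stand:1, sit:1, grain:1, storm:1
Words with frequency 4: (none)

0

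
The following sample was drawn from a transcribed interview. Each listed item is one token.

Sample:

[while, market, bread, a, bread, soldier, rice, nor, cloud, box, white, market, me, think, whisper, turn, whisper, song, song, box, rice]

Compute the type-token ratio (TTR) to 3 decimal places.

0.714

N = 21 tokens, V = 15 types.
TTR = V / N = 15 / 21 = 0.714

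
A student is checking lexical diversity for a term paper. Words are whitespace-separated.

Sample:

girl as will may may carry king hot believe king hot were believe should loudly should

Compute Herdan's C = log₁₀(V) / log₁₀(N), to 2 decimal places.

N = 16, V = 11.
log₁₀(V) = 1.041393, log₁₀(N) = 1.204120
C = 1.041393 / 1.204120 = 0.86

0.86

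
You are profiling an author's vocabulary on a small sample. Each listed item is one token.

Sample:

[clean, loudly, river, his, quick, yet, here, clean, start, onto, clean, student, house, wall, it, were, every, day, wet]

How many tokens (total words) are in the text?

Tokens: clean, loudly, river, his, quick, yet, here, clean, start, onto, clean, student, house, wall, it, were, every, day, wet
N = 19

19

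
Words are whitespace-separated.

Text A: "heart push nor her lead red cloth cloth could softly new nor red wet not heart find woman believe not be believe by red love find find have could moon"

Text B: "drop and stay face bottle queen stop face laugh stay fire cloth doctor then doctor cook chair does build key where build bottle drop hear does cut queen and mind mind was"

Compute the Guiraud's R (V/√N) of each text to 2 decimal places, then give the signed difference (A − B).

-0.24

A: V=20, N=30, R=3.65
B: V=22, N=32, R=3.89
Difference = 3.65 − 3.89 = -0.24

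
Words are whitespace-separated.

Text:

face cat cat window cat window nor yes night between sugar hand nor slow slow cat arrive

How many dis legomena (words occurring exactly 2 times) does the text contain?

3

Frequencies: cat:4, window:2, nor:2, slow:2, face:1, yes:1, night:1, between:1, sugar:1, hand:1, arrive:1
Words with frequency 2: nor, slow, window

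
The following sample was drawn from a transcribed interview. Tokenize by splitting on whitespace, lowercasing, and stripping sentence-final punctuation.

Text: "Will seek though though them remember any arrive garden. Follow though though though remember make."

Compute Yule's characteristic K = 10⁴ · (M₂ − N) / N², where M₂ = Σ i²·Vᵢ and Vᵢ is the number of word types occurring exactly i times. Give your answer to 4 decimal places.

977.7778

Frequencies: though:5, remember:2, will:1, seek:1, them:1, any:1, arrive:1, garden:1, follow:1, make:1
N = 15. Frequency spectrum: V_1=8, V_2=1, V_5=1
M₂ = 1²·8 + 2²·1 + 5²·1 = 37
K = 10000 × (37 − 15) / 15² = 977.7778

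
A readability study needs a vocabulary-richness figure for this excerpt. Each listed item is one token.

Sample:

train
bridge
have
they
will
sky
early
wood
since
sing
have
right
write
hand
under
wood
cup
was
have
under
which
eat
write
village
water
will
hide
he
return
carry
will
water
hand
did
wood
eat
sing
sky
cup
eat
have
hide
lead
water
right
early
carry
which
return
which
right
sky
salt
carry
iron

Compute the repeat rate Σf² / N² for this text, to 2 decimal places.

Frequencies: have:4, will:3, sky:3, wood:3, right:3, which:3, eat:3, water:3, carry:3, early:2, sing:2, write:2, hand:2, under:2, cup:2, hide:2, return:2, train:1, bridge:1, they:1, … (8 more, each freq 1)
Σf² = 131; N² = 3025
Repeat rate = 131 / 3025 = 0.04

0.04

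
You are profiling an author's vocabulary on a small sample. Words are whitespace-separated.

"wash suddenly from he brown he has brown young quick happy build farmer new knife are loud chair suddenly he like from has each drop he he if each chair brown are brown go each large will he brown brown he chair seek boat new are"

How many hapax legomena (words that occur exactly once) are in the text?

16

Frequencies: he:7, brown:6, are:3, chair:3, each:3, suddenly:2, from:2, has:2, new:2, wash:1, young:1, quick:1, happy:1, build:1, farmer:1, knife:1, loud:1, like:1, drop:1, if:1, … (5 more, each freq 1)
Hapax (freq=1): boat, build, drop, farmer, go, happy, if, knife, large, like, loud, quick, seek, wash, will, young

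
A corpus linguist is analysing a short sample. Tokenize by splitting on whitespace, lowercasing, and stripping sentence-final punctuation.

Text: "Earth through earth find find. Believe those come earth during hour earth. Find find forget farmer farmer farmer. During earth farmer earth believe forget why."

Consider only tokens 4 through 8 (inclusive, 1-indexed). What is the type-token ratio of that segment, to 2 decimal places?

Segment tokens 4–8: find, find, believe, those, come
Segment N = 5, segment V = 4.
TTR = 4 / 5 = 0.80

0.80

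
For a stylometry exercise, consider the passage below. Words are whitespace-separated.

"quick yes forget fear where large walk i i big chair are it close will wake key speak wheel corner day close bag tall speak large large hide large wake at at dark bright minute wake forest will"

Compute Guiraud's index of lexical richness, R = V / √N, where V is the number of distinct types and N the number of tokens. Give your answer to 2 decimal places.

4.54

N = 38, V = 28.
√N = 6.164414
R = 28 / 6.164414 = 4.54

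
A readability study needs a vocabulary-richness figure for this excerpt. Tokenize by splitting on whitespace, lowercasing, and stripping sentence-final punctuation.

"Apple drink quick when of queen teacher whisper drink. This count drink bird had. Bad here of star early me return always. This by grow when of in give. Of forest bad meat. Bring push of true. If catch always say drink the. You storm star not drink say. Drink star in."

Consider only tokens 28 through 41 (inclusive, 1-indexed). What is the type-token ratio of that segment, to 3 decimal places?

Segment tokens 28–41: in, give, of, forest, bad, meat, bring, push, of, true, if, catch, always, say
Segment N = 14, segment V = 13.
TTR = 13 / 14 = 0.929

0.929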